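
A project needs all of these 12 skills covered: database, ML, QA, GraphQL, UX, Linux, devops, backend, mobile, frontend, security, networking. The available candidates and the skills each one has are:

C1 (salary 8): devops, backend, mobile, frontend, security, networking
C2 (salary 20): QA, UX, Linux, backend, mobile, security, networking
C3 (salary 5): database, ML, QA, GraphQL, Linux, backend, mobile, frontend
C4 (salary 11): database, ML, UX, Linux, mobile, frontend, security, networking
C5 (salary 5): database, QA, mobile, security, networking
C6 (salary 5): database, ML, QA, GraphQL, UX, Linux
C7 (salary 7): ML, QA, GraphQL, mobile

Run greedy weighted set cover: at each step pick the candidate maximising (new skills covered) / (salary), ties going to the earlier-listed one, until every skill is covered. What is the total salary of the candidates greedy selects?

Pick 1: C3 adds 8 new (database, ML, QA, GraphQL, Linux, backend, mobile, frontend) at salary 5 (ratio 8/5).
Pick 2: C5 adds 2 new (security, networking) at salary 5 (ratio 2/5).
Pick 3: C6 adds 1 new (UX) at salary 5 (ratio 1/5).
Pick 4: C1 adds 1 new (devops) at salary 8 (ratio 1/8).
Greedy total salary: 5 + 5 + 5 + 8 = 23. (The true optimum is 13, so greedy overshoots here.)

23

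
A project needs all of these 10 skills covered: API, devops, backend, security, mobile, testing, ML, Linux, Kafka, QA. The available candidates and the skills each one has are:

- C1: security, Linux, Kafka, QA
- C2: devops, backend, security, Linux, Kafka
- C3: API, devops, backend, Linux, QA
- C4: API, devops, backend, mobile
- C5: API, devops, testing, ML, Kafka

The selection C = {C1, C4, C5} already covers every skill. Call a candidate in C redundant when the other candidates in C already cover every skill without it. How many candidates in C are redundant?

0

Drop C1: security, Linux, QA uncovered — not redundant.
Drop C4: backend, mobile uncovered — not redundant.
Drop C5: testing, ML uncovered — not redundant.
None of the candidates in C is redundant.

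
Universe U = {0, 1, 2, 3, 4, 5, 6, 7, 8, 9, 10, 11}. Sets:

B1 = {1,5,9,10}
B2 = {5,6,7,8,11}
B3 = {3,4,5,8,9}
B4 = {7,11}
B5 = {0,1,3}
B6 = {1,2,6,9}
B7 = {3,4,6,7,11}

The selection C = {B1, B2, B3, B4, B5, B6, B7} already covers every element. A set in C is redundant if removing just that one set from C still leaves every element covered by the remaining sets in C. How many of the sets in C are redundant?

4

Drop B1: 10 uncovered — not redundant.
Drop B2: the rest still cover every element — redundant.
Drop B3: the rest still cover every element — redundant.
Drop B4: the rest still cover every element — redundant.
Drop B5: 0 uncovered — not redundant.
Drop B6: 2 uncovered — not redundant.
Drop B7: the rest still cover every element — redundant.
4 redundant: B2, B3, B4, B7.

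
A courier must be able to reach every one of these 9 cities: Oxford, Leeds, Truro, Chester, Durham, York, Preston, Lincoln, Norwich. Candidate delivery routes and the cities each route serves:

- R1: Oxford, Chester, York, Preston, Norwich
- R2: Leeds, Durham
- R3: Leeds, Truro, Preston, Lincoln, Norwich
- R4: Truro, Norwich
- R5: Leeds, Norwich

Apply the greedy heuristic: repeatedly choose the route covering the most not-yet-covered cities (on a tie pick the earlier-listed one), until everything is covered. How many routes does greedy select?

Pick 1: R1 covers 5 new cities (Oxford, Chester, York, Preston, Norwich).
Pick 2: R3 covers 3 new cities (Leeds, Truro, Lincoln).
Pick 3: R2 covers 1 new cities (Durham).
Greedy uses 3 routes.

3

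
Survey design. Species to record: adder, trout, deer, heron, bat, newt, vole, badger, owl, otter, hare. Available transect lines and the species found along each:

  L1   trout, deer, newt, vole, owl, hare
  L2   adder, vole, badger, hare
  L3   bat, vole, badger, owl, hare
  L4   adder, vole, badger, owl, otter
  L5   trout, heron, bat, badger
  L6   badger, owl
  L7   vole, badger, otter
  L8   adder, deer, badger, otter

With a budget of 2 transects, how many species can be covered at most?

Choosing L1, L4 covers {adder, trout, deer, newt, vole, badger, owl, otter, hare} — 9 species.
No choice of 2 transects does better; here heron, bat are left uncovered.

9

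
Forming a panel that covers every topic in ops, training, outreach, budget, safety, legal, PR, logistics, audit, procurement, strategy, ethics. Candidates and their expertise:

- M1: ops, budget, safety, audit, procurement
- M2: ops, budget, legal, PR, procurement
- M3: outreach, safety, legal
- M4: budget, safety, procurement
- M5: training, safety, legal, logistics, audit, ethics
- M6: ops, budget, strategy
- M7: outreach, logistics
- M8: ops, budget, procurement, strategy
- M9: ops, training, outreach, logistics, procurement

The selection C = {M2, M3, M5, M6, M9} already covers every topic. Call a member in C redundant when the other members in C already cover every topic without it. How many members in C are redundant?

2

Drop M2: PR uncovered — not redundant.
Drop M3: the rest still cover every topic — redundant.
Drop M5: audit, ethics uncovered — not redundant.
Drop M6: strategy uncovered — not redundant.
Drop M9: the rest still cover every topic — redundant.
2 redundant: M3, M9.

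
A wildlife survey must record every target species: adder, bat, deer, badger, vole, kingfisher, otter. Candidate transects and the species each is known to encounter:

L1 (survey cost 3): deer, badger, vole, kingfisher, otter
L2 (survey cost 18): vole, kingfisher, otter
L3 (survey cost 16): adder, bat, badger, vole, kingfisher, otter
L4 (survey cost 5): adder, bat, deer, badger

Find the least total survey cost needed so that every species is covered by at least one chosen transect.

L1, L4 cover every species at survey cost 3 + 5 = 8.
Any cover uses at least 2 transects; among all covering selections none totals below 8.

8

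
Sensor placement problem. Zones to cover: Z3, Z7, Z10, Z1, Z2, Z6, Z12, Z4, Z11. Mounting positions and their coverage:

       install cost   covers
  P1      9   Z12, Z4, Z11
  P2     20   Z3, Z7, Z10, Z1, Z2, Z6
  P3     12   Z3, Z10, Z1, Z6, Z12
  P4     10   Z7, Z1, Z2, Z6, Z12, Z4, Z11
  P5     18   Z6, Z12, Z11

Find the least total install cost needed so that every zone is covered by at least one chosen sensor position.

22

P3, P4 cover every zone at install cost 12 + 10 = 22.
Any cover uses at least 2 sensor positions; among all covering selections none totals below 22.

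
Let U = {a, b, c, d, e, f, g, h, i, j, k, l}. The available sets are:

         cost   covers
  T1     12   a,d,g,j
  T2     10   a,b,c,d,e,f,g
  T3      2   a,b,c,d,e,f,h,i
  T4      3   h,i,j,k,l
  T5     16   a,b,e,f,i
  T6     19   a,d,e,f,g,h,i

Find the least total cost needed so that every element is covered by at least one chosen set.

13

T2, T4 cover every element at cost 10 + 3 = 13.
Any cover uses at least 2 sets; among all covering selections none totals below 13.
Greedy by coverage-per-cost would pick T3, T4, T2 for 15 — worse than the optimum 13.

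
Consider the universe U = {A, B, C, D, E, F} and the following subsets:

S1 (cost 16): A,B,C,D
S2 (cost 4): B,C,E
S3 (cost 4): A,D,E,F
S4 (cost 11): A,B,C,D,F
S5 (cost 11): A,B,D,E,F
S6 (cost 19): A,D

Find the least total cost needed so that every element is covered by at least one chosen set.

S2, S3 cover every element at cost 4 + 4 = 8.
Any cover uses at least 2 sets; among all covering selections none totals below 8.

8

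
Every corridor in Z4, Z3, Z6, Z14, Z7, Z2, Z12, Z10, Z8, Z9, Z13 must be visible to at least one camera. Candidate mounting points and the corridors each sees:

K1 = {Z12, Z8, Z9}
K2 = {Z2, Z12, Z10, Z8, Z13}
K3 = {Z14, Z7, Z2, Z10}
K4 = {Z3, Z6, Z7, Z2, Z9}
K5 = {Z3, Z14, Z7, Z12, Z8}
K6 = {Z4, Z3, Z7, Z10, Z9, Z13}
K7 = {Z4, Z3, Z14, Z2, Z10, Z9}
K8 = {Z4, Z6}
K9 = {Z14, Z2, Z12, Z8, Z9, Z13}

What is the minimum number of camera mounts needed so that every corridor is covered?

K2, K4, K7 together cover {Z4, Z3, Z6, Z14, Z7, Z2, Z12, Z10, Z8, Z9, Z13} — every corridor.
No 2 of the 9 camera mounts cover everything (all 36 pairs fall short), so 3 is minimum.

3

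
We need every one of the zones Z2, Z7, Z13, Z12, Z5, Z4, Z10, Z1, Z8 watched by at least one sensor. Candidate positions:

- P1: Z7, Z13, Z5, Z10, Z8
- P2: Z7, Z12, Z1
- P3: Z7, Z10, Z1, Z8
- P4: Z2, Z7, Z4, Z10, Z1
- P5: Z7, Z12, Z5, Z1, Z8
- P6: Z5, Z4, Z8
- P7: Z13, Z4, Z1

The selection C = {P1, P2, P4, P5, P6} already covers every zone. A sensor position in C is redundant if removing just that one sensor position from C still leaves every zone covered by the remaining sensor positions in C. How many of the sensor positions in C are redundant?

3

Drop P1: Z13 uncovered — not redundant.
Drop P2: the rest still cover every zone — redundant.
Drop P4: Z2 uncovered — not redundant.
Drop P5: the rest still cover every zone — redundant.
Drop P6: the rest still cover every zone — redundant.
3 redundant: P2, P5, P6.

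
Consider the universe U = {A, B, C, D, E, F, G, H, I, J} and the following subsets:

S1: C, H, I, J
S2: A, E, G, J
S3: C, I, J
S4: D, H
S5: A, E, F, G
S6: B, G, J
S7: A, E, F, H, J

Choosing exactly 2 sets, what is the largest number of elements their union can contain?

Choosing S1, S5 covers {A, C, E, F, G, H, I, J} — 8 elements.
No choice of 2 sets does better; here B, D are left uncovered.

8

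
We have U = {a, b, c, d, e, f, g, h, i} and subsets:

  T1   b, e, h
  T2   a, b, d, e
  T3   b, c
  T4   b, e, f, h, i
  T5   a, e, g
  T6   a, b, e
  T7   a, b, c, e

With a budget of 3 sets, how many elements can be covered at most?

Choosing T2, T3, T4 covers {a, b, c, d, e, f, h, i} — 8 elements.
No choice of 3 sets does better; here g is left uncovered.

8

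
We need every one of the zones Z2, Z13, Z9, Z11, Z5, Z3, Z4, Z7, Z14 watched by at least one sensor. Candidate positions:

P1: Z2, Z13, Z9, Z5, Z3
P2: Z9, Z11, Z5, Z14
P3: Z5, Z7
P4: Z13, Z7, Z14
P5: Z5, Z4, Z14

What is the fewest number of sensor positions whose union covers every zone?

4

P1, P2, P3, P5 together cover {Z2, Z13, Z9, Z11, Z5, Z3, Z4, Z7, Z14} — every zone.
No 3 of the 5 sensor positions cover everything (all 10 triples fall short), so 4 is minimum.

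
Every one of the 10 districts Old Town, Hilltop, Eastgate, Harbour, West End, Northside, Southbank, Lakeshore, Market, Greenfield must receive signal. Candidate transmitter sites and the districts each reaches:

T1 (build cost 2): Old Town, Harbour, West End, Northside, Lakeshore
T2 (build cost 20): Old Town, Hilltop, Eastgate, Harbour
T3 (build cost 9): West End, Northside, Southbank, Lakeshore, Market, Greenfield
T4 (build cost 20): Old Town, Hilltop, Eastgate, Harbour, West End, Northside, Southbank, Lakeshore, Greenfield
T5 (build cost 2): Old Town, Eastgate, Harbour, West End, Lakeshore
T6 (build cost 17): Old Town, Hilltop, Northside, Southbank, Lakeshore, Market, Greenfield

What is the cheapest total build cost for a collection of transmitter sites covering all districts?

19

T5, T6 cover every district at build cost 2 + 17 = 19.
Any cover uses at least 2 transmitter sites; among all covering selections none totals below 19.
Greedy by coverage-per-build cost would pick T1, T5, T3, T6 for 30 — worse than the optimum 19.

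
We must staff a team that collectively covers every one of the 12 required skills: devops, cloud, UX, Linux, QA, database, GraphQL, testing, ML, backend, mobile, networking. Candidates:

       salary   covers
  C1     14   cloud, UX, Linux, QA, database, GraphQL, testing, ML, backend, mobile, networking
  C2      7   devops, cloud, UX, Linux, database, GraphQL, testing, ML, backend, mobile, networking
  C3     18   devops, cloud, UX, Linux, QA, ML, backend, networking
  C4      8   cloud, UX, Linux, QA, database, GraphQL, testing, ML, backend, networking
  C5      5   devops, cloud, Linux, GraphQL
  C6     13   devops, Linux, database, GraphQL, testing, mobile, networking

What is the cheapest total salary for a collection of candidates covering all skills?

15

C2, C4 cover every skill at salary 7 + 8 = 15.
Any cover uses at least 2 candidates; among all covering selections none totals below 15.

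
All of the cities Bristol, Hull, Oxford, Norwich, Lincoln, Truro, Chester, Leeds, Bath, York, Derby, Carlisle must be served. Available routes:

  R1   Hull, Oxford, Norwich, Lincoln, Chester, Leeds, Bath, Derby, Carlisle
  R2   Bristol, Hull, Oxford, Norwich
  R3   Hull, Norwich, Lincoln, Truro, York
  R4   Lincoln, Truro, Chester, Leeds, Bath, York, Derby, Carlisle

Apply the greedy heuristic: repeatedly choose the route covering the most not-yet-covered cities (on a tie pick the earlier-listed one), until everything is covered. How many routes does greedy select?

3

Pick 1: R1 covers 9 new cities (Hull, Oxford, Norwich, Lincoln, Chester, Leeds, Bath, Derby, Carlisle).
Pick 2: R3 covers 2 new cities (Truro, York).
Pick 3: R2 covers 1 new cities (Bristol).
Greedy uses 3 routes. (The true minimum is 2.)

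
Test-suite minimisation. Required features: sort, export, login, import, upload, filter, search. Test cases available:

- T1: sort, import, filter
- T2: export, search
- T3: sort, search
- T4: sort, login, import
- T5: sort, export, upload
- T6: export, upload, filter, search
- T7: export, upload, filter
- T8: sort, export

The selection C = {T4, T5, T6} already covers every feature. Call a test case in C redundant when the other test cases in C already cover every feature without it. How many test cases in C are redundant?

1

Drop T4: login, import uncovered — not redundant.
Drop T5: the rest still cover every feature — redundant.
Drop T6: filter, search uncovered — not redundant.
1 redundant: T5.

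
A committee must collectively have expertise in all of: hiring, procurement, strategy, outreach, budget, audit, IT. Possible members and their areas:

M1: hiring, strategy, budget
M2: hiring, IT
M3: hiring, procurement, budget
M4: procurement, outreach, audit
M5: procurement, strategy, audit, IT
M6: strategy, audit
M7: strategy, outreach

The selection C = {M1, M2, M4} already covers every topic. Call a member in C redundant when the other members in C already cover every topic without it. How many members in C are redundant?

Drop M1: strategy, budget uncovered — not redundant.
Drop M2: IT uncovered — not redundant.
Drop M4: procurement, outreach, audit uncovered — not redundant.
None of the members in C is redundant.

0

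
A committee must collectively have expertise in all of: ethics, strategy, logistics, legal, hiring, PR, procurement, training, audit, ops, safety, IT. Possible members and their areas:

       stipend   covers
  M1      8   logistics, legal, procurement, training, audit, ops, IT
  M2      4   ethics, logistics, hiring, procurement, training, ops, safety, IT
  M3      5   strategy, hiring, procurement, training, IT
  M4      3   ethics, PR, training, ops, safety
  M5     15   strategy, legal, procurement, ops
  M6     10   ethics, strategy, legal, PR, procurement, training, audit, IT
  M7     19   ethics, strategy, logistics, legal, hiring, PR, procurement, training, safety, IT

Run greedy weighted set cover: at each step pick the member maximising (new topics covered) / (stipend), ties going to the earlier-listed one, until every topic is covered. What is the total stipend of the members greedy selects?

14

Pick 1: M2 adds 8 new (ethics, logistics, hiring, procurement, training, ops, safety, IT) at stipend 4 (ratio 8/4).
Pick 2: M6 adds 4 new (strategy, legal, PR, audit) at stipend 10 (ratio 4/10).
Greedy total stipend: 4 + 10 = 14.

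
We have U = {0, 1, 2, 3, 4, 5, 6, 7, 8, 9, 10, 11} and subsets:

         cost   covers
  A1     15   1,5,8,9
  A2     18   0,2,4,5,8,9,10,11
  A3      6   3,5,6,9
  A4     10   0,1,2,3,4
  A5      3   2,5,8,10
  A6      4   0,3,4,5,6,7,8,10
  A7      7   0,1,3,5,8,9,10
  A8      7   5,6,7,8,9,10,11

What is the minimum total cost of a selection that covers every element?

A4, A8 cover every element at cost 10 + 7 = 17.
Any cover uses at least 2 sets; among all covering selections none totals below 17.

17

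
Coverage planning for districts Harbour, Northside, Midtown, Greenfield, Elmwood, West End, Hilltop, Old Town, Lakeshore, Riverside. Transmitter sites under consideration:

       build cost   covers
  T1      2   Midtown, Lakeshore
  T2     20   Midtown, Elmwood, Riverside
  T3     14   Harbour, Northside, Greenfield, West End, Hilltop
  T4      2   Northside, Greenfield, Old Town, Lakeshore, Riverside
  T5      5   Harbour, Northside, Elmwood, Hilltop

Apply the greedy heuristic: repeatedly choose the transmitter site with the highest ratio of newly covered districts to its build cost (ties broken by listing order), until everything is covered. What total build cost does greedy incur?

23

Pick 1: T4 adds 5 new (Northside, Greenfield, Old Town, Lakeshore, Riverside) at build cost 2 (ratio 5/2).
Pick 2: T5 adds 3 new (Harbour, Elmwood, Hilltop) at build cost 5 (ratio 3/5).
Pick 3: T1 adds 1 new (Midtown) at build cost 2 (ratio 1/2).
Pick 4: T3 adds 1 new (West End) at build cost 14 (ratio 1/14).
Greedy total build cost: 2 + 5 + 2 + 14 = 23.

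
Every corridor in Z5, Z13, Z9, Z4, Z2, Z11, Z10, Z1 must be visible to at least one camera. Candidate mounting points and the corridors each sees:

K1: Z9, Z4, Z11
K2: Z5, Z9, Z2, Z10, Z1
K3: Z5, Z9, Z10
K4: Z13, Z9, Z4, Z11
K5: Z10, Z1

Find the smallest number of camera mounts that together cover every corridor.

K2, K4 together cover {Z5, Z13, Z9, Z4, Z2, Z11, Z10, Z1} — every corridor.
No single camera mount contains all 8 corridors, so 2 is optimal.

2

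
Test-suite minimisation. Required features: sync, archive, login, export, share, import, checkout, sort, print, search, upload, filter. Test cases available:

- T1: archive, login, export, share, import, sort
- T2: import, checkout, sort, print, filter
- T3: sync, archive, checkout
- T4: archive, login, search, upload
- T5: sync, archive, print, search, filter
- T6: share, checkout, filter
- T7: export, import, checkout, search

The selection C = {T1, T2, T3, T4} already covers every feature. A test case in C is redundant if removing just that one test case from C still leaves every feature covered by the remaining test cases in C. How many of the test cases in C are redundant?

0

Drop T1: export, share uncovered — not redundant.
Drop T2: print, filter uncovered — not redundant.
Drop T3: sync uncovered — not redundant.
Drop T4: search, upload uncovered — not redundant.
None of the test cases in C is redundant.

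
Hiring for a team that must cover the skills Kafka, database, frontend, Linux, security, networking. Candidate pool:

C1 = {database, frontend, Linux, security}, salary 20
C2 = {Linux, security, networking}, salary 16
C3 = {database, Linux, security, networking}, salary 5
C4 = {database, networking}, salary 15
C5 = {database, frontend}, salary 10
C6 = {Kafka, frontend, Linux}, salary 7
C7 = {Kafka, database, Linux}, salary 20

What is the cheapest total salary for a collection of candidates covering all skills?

12

C3, C6 cover every skill at salary 5 + 7 = 12.
Any cover uses at least 2 candidates; among all covering selections none totals below 12.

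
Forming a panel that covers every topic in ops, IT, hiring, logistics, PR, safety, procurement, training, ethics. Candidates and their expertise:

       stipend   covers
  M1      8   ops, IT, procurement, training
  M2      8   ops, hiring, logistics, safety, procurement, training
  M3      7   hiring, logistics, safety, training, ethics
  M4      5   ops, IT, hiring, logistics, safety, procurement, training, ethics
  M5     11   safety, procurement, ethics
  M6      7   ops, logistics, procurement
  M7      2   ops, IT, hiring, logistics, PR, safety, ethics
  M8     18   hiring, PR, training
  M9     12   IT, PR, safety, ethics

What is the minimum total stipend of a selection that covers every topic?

M4, M7 cover every topic at stipend 5 + 2 = 7.
Any cover uses at least 2 members; among all covering selections none totals below 7.

7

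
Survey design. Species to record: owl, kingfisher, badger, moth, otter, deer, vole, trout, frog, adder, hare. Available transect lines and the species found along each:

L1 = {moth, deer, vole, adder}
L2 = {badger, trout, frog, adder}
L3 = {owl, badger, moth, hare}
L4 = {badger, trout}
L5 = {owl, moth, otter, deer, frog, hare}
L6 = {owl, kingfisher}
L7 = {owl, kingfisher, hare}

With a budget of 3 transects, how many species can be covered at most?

10

Choosing L1, L2, L5 covers {owl, badger, moth, otter, deer, vole, trout, frog, adder, hare} — 10 species.
No choice of 3 transects does better; here kingfisher is left uncovered.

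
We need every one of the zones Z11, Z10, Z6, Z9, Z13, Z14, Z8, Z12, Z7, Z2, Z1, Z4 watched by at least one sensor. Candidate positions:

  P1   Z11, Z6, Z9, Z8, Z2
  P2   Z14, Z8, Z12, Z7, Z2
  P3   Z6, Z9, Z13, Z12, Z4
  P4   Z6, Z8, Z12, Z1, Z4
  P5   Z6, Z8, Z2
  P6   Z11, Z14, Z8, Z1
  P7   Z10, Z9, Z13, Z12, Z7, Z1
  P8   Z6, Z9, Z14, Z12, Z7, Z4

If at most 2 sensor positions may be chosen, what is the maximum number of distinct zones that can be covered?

Choosing P1, P7 covers {Z11, Z10, Z6, Z9, Z13, Z8, Z12, Z7, Z2, Z1} — 10 zones.
No choice of 2 sensor positions does better; here Z14, Z4 are left uncovered.

10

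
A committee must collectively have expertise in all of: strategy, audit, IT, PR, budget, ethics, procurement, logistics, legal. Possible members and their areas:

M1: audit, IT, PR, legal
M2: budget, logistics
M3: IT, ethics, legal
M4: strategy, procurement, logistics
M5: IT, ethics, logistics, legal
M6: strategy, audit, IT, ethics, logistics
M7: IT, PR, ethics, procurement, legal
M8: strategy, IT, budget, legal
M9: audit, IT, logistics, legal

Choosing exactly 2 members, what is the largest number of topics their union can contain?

8

Choosing M6, M7 covers {strategy, audit, IT, PR, ethics, procurement, logistics, legal} — 8 topics.
No choice of 2 members does better; here budget is left uncovered.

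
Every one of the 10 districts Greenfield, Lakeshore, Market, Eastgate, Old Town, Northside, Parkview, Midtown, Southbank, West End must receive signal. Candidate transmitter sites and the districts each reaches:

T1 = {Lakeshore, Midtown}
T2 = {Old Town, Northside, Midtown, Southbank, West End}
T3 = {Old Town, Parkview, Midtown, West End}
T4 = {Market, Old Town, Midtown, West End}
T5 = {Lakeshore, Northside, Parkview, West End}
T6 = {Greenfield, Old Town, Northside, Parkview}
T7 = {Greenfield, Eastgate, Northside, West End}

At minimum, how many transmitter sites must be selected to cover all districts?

T2, T4, T5, T7 together cover {Greenfield, Lakeshore, Market, Eastgate, Old Town, Northside, Parkview, Midtown, Southbank, West End} — every district.
No 3 of the 7 transmitter sites cover everything (all 35 triples fall short), so 4 is minimum.

4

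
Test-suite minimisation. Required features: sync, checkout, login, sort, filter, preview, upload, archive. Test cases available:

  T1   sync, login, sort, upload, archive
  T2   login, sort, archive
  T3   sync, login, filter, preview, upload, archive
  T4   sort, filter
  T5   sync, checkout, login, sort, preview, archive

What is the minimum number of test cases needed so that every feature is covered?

T3, T5 together cover {sync, checkout, login, sort, filter, preview, upload, archive} — every feature.
No single test case contains all 8 features, so 2 is optimal.

2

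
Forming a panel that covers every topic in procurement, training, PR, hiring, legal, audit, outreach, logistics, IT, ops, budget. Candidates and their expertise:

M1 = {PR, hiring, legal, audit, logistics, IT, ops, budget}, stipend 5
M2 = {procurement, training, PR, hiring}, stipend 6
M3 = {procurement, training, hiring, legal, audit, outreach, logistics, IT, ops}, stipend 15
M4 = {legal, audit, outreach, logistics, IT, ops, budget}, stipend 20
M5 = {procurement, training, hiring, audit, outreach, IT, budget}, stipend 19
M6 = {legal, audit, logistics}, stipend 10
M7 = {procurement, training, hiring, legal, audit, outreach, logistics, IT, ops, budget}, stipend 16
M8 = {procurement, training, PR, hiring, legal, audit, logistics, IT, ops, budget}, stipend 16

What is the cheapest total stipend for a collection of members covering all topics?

20

M1, M3 cover every topic at stipend 5 + 15 = 20.
Any cover uses at least 2 members; among all covering selections none totals below 20.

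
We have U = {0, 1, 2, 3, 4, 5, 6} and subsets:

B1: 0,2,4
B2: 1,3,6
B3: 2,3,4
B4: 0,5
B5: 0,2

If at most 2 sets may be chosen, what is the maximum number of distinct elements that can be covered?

6

Choosing B1, B2 covers {0, 1, 2, 3, 4, 6} — 6 elements.
No choice of 2 sets does better; here 5 is left uncovered.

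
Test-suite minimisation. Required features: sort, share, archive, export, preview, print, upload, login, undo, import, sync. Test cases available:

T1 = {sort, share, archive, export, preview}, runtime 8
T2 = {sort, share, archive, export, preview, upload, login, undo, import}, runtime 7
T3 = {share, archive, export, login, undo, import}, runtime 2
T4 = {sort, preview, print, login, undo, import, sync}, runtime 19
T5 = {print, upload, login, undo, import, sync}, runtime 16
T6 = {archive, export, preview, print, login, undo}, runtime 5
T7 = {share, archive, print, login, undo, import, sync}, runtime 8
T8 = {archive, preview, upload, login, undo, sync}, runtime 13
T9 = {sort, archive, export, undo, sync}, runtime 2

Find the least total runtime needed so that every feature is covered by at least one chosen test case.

T2, T6, T9 cover every feature at runtime 7 + 5 + 2 = 14.
Any cover uses at least 2 test cases; among all covering selections none totals below 14.

14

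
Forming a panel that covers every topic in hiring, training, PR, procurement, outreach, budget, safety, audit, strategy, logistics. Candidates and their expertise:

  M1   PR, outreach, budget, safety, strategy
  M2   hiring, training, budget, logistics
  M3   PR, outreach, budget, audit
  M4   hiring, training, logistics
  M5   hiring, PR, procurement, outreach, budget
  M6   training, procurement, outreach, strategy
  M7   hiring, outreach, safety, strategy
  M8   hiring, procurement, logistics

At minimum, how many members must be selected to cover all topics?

M1, M2, M3, M5 together cover {hiring, training, PR, procurement, outreach, budget, safety, audit, strategy, logistics} — every topic.
No 3 of the 8 members cover everything (all 56 triples fall short), so 4 is minimum.

4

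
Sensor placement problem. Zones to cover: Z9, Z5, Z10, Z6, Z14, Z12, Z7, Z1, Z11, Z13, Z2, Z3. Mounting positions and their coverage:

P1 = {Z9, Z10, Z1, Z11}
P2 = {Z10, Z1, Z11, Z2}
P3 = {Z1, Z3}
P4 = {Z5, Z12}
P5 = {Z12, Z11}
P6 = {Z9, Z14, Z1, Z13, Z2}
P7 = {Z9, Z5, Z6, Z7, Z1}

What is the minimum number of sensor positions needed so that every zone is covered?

P1, P3, P4, P6, P7 together cover {Z9, Z5, Z10, Z6, Z14, Z12, Z7, Z1, Z11, Z13, Z2, Z3} — every zone.
No 4 of the 7 sensor positions cover everything (all 35 size-4 selections fall short), so 5 is minimum.

5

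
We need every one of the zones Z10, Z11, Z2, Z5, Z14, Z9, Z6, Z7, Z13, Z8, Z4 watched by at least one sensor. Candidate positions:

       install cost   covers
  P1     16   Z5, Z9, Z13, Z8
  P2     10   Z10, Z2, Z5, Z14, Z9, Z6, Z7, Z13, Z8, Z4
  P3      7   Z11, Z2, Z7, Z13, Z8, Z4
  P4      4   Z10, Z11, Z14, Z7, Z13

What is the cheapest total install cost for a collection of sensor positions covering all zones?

14

P2, P4 cover every zone at install cost 10 + 4 = 14.
Any cover uses at least 2 sensor positions; among all covering selections none totals below 14.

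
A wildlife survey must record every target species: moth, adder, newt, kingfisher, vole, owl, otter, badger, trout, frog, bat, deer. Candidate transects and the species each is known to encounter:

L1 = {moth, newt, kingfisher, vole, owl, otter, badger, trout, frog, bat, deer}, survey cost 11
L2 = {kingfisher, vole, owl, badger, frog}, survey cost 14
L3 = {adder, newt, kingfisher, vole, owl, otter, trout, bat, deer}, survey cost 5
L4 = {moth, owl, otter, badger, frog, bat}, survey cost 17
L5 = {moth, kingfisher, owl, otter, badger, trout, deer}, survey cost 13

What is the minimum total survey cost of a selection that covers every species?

L1, L3 cover every species at survey cost 11 + 5 = 16.
Any cover uses at least 2 transects; among all covering selections none totals below 16.

16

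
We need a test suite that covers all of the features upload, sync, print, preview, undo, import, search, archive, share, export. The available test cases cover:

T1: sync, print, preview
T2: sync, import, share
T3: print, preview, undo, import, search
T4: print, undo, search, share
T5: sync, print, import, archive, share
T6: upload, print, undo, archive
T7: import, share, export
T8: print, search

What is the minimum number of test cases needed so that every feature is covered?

T1, T3, T6, T7 together cover {upload, sync, print, preview, undo, import, search, archive, share, export} — every feature.
No 3 of the 8 test cases cover everything (all 56 triples fall short), so 4 is minimum.

4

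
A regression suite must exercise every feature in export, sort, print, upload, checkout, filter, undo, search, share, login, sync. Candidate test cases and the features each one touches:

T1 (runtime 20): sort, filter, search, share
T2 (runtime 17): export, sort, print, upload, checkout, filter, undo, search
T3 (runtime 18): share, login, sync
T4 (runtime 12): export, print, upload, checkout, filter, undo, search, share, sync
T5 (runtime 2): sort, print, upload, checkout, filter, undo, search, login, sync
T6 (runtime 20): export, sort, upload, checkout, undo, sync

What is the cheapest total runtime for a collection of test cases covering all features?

14

T4, T5 cover every feature at runtime 12 + 2 = 14.
Any cover uses at least 2 test cases; among all covering selections none totals below 14.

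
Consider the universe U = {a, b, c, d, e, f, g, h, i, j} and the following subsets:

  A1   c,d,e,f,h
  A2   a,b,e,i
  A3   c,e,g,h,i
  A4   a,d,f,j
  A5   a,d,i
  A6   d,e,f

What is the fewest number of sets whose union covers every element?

A2, A3, A4 together cover {a, b, c, d, e, f, g, h, i, j} — every element.
No 2 of the 6 sets cover everything (all 15 pairs fall short), so 3 is minimum.

3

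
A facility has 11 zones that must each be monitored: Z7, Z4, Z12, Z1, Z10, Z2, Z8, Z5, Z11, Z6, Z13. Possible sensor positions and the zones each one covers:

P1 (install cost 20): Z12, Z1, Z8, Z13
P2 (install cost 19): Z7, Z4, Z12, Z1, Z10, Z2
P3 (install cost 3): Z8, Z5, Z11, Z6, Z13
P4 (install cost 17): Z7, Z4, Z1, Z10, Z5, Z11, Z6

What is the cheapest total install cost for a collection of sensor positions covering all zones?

P2, P3 cover every zone at install cost 19 + 3 = 22.
Any cover uses at least 2 sensor positions; among all covering selections none totals below 22.

22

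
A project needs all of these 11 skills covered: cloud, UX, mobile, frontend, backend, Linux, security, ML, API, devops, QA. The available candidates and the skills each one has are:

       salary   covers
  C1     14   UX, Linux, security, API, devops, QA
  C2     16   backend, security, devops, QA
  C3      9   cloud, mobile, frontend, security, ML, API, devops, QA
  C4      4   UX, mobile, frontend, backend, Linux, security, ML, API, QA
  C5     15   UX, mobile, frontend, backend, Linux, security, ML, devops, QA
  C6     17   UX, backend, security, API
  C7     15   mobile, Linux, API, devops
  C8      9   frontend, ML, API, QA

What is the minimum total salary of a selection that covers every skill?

13

C3, C4 cover every skill at salary 9 + 4 = 13.
Any cover uses at least 2 candidates; among all covering selections none totals below 13.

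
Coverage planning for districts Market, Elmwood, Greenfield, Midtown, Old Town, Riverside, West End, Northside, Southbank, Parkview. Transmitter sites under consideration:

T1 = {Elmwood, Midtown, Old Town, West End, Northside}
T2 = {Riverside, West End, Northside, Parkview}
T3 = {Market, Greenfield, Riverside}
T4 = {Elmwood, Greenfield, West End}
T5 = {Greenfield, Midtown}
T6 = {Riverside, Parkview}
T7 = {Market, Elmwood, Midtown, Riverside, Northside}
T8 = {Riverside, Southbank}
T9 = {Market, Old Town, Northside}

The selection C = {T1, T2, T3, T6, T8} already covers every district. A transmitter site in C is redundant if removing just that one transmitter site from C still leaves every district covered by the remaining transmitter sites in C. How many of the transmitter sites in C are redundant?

2

Drop T1: Elmwood, Midtown, Old Town uncovered — not redundant.
Drop T2: the rest still cover every district — redundant.
Drop T3: Market, Greenfield uncovered — not redundant.
Drop T6: the rest still cover every district — redundant.
Drop T8: Southbank uncovered — not redundant.
2 redundant: T2, T6.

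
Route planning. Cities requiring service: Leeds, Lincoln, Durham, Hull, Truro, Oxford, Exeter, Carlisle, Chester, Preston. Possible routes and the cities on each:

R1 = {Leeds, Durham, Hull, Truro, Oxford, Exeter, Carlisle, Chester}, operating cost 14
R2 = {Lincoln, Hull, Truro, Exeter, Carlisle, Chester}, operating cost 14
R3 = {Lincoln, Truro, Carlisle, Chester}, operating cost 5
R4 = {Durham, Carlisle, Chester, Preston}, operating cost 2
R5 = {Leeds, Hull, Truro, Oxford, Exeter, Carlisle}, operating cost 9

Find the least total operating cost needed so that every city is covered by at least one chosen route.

16

R3, R4, R5 cover every city at operating cost 5 + 2 + 9 = 16.
Any cover uses at least 3 routes; among all covering selections none totals below 16.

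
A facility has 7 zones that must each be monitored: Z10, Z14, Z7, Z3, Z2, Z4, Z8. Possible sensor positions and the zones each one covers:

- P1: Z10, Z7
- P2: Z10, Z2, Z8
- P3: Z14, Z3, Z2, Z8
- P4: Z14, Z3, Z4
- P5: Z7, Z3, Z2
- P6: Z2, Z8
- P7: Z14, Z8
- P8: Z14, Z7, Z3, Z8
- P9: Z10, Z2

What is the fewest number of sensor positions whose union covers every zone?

P1, P2, P4 together cover {Z10, Z14, Z7, Z3, Z2, Z4, Z8} — every zone.
No 2 of the 9 sensor positions cover everything (all 36 pairs fall short), so 3 is minimum.

3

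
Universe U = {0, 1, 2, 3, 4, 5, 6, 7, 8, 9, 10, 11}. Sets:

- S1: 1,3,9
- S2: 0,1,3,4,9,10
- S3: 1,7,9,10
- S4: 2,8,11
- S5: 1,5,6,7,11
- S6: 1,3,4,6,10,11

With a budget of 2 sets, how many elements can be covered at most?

Choosing S2, S5 covers {0, 1, 3, 4, 5, 6, 7, 9, 10, 11} — 10 elements.
No choice of 2 sets does better; here 2, 8 are left uncovered.

10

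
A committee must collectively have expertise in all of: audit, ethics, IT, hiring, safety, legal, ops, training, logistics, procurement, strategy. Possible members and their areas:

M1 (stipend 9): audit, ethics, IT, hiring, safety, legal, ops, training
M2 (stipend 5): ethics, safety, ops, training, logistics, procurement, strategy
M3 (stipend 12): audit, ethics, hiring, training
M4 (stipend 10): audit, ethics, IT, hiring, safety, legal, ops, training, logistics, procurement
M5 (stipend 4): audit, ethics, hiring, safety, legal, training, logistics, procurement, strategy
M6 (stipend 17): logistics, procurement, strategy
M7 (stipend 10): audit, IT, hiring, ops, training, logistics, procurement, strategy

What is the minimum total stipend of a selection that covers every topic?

13

M1, M5 cover every topic at stipend 9 + 4 = 13.
Any cover uses at least 2 members; among all covering selections none totals below 13.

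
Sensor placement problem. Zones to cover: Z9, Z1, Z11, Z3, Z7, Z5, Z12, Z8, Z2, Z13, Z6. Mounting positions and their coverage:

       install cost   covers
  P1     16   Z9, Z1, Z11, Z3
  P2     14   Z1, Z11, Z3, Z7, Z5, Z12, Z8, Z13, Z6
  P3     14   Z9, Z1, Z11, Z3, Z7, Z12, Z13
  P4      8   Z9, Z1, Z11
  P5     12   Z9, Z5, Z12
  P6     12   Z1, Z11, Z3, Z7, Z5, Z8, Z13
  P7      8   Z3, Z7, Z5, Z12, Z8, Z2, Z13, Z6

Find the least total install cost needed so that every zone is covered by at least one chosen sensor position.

P4, P7 cover every zone at install cost 8 + 8 = 16.
Any cover uses at least 2 sensor positions; among all covering selections none totals below 16.

16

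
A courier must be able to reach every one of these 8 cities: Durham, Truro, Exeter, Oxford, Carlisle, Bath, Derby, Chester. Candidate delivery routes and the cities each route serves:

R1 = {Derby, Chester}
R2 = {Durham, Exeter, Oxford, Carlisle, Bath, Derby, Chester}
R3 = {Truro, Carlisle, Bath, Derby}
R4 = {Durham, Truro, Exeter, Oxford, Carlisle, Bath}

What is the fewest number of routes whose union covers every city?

2

R1, R4 together cover {Durham, Truro, Exeter, Oxford, Carlisle, Bath, Derby, Chester} — every city.
No single route contains all 8 cities, so 2 is optimal.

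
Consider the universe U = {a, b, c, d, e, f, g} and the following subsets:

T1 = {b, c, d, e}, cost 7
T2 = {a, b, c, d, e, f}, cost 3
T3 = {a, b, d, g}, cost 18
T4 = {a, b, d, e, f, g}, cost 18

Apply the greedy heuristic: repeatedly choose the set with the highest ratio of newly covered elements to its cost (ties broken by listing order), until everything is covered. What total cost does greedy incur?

21

Pick 1: T2 adds 6 new (a, b, c, d, e, f) at cost 3 (ratio 6/3).
Pick 2: T3 adds 1 new (g) at cost 18 (ratio 1/18).
Greedy total cost: 3 + 18 = 21.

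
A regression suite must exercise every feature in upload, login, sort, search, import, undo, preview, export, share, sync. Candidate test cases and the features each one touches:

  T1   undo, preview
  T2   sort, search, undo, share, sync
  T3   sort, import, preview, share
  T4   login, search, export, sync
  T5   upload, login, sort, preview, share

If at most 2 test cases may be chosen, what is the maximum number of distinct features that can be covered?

8

Choosing T2, T5 covers {upload, login, sort, search, undo, preview, share, sync} — 8 features.
No choice of 2 test cases does better; here import, export are left uncovered.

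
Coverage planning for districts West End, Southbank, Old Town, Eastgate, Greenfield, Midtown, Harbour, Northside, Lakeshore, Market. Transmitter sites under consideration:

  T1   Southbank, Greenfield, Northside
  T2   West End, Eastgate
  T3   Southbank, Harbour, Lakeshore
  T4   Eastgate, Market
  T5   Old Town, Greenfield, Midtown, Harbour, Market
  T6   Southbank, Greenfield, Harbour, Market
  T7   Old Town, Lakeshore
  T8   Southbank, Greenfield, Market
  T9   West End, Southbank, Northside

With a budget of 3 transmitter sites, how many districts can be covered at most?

9

Choosing T1, T2, T5 covers {West End, Southbank, Old Town, Eastgate, Greenfield, Midtown, Harbour, Northside, Market} — 9 districts.
No choice of 3 transmitter sites does better; here Lakeshore is left uncovered.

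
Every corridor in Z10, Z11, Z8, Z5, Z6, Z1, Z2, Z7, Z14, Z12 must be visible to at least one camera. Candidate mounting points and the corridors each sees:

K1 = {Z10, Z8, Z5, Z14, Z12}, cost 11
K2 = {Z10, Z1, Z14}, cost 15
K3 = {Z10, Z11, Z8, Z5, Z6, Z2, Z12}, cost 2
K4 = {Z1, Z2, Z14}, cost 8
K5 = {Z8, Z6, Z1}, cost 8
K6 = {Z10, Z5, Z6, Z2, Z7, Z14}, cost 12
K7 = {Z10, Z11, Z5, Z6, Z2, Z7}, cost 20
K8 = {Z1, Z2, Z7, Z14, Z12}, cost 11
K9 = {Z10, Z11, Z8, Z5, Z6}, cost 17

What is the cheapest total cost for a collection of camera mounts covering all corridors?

13

K3, K8 cover every corridor at cost 2 + 11 = 13.
Any cover uses at least 2 camera mounts; among all covering selections none totals below 13.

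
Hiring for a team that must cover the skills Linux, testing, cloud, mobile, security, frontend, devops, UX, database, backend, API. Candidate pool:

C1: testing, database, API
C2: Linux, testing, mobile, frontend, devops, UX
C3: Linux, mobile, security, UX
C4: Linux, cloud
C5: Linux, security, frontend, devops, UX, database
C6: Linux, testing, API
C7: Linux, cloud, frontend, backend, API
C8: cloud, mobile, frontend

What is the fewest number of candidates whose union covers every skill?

C2, C5, C7 together cover {Linux, testing, cloud, mobile, security, frontend, devops, UX, database, backend, API} — every skill.
No 2 of the 8 candidates cover everything (all 28 pairs fall short), so 3 is minimum.

3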